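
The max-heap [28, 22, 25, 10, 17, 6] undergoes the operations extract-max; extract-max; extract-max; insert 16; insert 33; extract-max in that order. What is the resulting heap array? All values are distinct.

extract-max → returns 28:
  remove root 28; move last element 6 to root → [6, 22, 25, 10, 17]
  6 vs larger child 25 at index 2, swap → [25, 22, 6, 10, 17]
extract-max → returns 25:
  remove root 25; move last element 17 to root → [17, 22, 6, 10]
  17 vs larger child 22 at index 1, swap → [22, 17, 6, 10]
extract-max → returns 22:
  remove root 22; move last element 10 to root → [10, 17, 6]
  10 vs larger child 17 at index 1, swap → [17, 10, 6]
insert 16:
  append 16 at index 3 → [17, 10, 6, 16]
  16 > parent 10 at index 1, swap → [17, 16, 6, 10]
insert 33:
  append 33 at index 4 → [17, 16, 6, 10, 33]
  33 > parent 16 at index 1, swap → [17, 33, 6, 10, 16]
  33 > parent 17 at index 0, swap → [33, 17, 6, 10, 16]
extract-max → returns 33:
  remove root 33; move last element 16 to root → [16, 17, 6, 10]
  16 vs larger child 17 at index 1, swap → [17, 16, 6, 10]

[17, 16, 6, 10]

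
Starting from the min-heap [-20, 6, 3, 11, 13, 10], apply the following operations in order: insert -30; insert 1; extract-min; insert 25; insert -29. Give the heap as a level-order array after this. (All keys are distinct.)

insert -30:
  append -30 at index 6 → [-20, 6, 3, 11, 13, 10, -30]
  -30 < parent 3 at index 2, swap → [-20, 6, -30, 11, 13, 10, 3]
  -30 < parent -20 at index 0, swap → [-30, 6, -20, 11, 13, 10, 3]
insert 1:
  append 1 at index 7 → [-30, 6, -20, 11, 13, 10, 3, 1]
  1 < parent 11 at index 3, swap → [-30, 6, -20, 1, 13, 10, 3, 11]
  1 < parent 6 at index 1, swap → [-30, 1, -20, 6, 13, 10, 3, 11]
extract-min → returns -30:
  remove root -30; move last element 11 to root → [11, 1, -20, 6, 13, 10, 3]
  11 vs smaller child -20 at index 2, swap → [-20, 1, 11, 6, 13, 10, 3]
  11 vs smaller child 3 at index 6, swap → [-20, 1, 3, 6, 13, 10, 11]
insert 25:
  append 25 at index 7 → [-20, 1, 3, 6, 13, 10, 11, 25] (no swap needed)
insert -29:
  append -29 at index 8 → [-20, 1, 3, 6, 13, 10, 11, 25, -29]
  -29 < parent 6 at index 3, swap → [-20, 1, 3, -29, 13, 10, 11, 25, 6]
  -29 < parent 1 at index 1, swap → [-20, -29, 3, 1, 13, 10, 11, 25, 6]
  -29 < parent -20 at index 0, swap → [-29, -20, 3, 1, 13, 10, 11, 25, 6]

[-29, -20, 3, 1, 13, 10, 11, 25, 6]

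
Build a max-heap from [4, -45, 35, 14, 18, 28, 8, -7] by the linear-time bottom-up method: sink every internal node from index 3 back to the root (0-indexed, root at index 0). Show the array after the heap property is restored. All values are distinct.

[35, 18, 28, 14, -45, 4, 8, -7]

sift down from index 3: already satisfies heap property
sift down from index 2: already satisfies heap property
sift down from index 1:
  -45 vs larger child 18 at index 4, swap → [4, 18, 35, 14, -45, 28, 8, -7]
sift down from index 0:
  4 vs larger child 35 at index 2, swap → [35, 18, 4, 14, -45, 28, 8, -7]
  4 vs larger child 28 at index 5, swap → [35, 18, 28, 14, -45, 4, 8, -7]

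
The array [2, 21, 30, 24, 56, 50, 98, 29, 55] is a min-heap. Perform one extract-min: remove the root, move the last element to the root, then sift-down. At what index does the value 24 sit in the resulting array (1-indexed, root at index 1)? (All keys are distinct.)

2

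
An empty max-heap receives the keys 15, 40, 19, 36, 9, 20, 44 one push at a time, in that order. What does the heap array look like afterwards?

Insert 15:
  append 15 at index 0 → [15] (no swap needed)
Insert 40:
  append 40 at index 1 → [15, 40]
  40 > parent 15 at index 0, swap → [40, 15]
Insert 19:
  append 19 at index 2 → [40, 15, 19] (no swap needed)
Insert 36:
  append 36 at index 3 → [40, 15, 19, 36]
  36 > parent 15 at index 1, swap → [40, 36, 19, 15]
Insert 9:
  append 9 at index 4 → [40, 36, 19, 15, 9] (no swap needed)
Insert 20:
  append 20 at index 5 → [40, 36, 19, 15, 9, 20]
  20 > parent 19 at index 2, swap → [40, 36, 20, 15, 9, 19]
Insert 44:
  append 44 at index 6 → [40, 36, 20, 15, 9, 19, 44]
  44 > parent 20 at index 2, swap → [40, 36, 44, 15, 9, 19, 20]
  44 > parent 40 at index 0, swap → [44, 36, 40, 15, 9, 19, 20]

[44, 36, 40, 15, 9, 19, 20]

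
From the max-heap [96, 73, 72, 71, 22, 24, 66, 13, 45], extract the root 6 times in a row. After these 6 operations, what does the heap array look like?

[24, 22, 13]

extract-max #1 returns 96:
  remove root 96; move last element 45 to root → [45, 73, 72, 71, 22, 24, 66, 13]
  45 vs larger child 73 at index 1, swap → [73, 45, 72, 71, 22, 24, 66, 13]
  45 vs larger child 71 at index 3, swap → [73, 71, 72, 45, 22, 24, 66, 13]
extract-max #2 returns 73:
  remove root 73; move last element 13 to root → [13, 71, 72, 45, 22, 24, 66]
  13 vs larger child 72 at index 2, swap → [72, 71, 13, 45, 22, 24, 66]
  13 vs larger child 66 at index 6, swap → [72, 71, 66, 45, 22, 24, 13]
extract-max #3 returns 72:
  remove root 72; move last element 13 to root → [13, 71, 66, 45, 22, 24]
  13 vs larger child 71 at index 1, swap → [71, 13, 66, 45, 22, 24]
  13 vs larger child 45 at index 3, swap → [71, 45, 66, 13, 22, 24]
extract-max #4 returns 71:
  remove root 71; move last element 24 to root → [24, 45, 66, 13, 22]
  24 vs larger child 66 at index 2, swap → [66, 45, 24, 13, 22]
extract-max #5 returns 66:
  remove root 66; move last element 22 to root → [22, 45, 24, 13]
  22 vs larger child 45 at index 1, swap → [45, 22, 24, 13]
extract-max #6 returns 45:
  remove root 45; move last element 13 to root → [13, 22, 24]
  13 vs larger child 24 at index 2, swap → [24, 22, 13]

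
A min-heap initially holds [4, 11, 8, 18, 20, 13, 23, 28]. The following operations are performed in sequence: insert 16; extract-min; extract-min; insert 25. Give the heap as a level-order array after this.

[11, 16, 13, 25, 20, 18, 23, 28]

insert 16:
  append 16 at index 8 → [4, 11, 8, 18, 20, 13, 23, 28, 16]
  16 < parent 18 at index 3, swap → [4, 11, 8, 16, 20, 13, 23, 28, 18]
extract-min → returns 4:
  remove root 4; move last element 18 to root → [18, 11, 8, 16, 20, 13, 23, 28]
  18 vs smaller child 8 at index 2, swap → [8, 11, 18, 16, 20, 13, 23, 28]
  18 vs smaller child 13 at index 5, swap → [8, 11, 13, 16, 20, 18, 23, 28]
extract-min → returns 8:
  remove root 8; move last element 28 to root → [28, 11, 13, 16, 20, 18, 23]
  28 vs smaller child 11 at index 1, swap → [11, 28, 13, 16, 20, 18, 23]
  28 vs smaller child 16 at index 3, swap → [11, 16, 13, 28, 20, 18, 23]
insert 25:
  append 25 at index 7 → [11, 16, 13, 28, 20, 18, 23, 25]
  25 < parent 28 at index 3, swap → [11, 16, 13, 25, 20, 18, 23, 28]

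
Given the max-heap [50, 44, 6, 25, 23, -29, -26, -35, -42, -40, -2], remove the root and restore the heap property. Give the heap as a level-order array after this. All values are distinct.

remove root 50; move last element -2 to root → [-2, 44, 6, 25, 23, -29, -26, -35, -42, -40]
-2 vs larger child 44 at index 1, swap → [44, -2, 6, 25, 23, -29, -26, -35, -42, -40]
-2 vs larger child 25 at index 3, swap → [44, 25, 6, -2, 23, -29, -26, -35, -42, -40]

[44, 25, 6, -2, 23, -29, -26, -35, -42, -40]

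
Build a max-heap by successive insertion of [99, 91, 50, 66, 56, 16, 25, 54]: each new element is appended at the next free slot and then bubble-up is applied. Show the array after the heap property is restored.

Insert 99:
  append 99 at index 0 → [99] (no swap needed)
Insert 91:
  append 91 at index 1 → [99, 91] (no swap needed)
Insert 50:
  append 50 at index 2 → [99, 91, 50] (no swap needed)
Insert 66:
  append 66 at index 3 → [99, 91, 50, 66] (no swap needed)
Insert 56:
  append 56 at index 4 → [99, 91, 50, 66, 56] (no swap needed)
Insert 16:
  append 16 at index 5 → [99, 91, 50, 66, 56, 16] (no swap needed)
Insert 25:
  append 25 at index 6 → [99, 91, 50, 66, 56, 16, 25] (no swap needed)
Insert 54:
  append 54 at index 7 → [99, 91, 50, 66, 56, 16, 25, 54] (no swap needed)

[99, 91, 50, 66, 56, 16, 25, 54]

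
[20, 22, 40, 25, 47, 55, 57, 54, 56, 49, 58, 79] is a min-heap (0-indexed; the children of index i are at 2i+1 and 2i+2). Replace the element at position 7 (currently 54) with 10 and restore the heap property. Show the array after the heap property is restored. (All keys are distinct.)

[10, 20, 40, 22, 47, 55, 57, 25, 56, 49, 58, 79]

set index 7 from 54 to 10 → [20, 22, 40, 25, 47, 55, 57, 10, 56, 49, 58, 79]
10 < parent 25 at index 3, swap → [20, 22, 40, 10, 47, 55, 57, 25, 56, 49, 58, 79]
10 < parent 22 at index 1, swap → [20, 10, 40, 22, 47, 55, 57, 25, 56, 49, 58, 79]
10 < parent 20 at index 0, swap → [10, 20, 40, 22, 47, 55, 57, 25, 56, 49, 58, 79]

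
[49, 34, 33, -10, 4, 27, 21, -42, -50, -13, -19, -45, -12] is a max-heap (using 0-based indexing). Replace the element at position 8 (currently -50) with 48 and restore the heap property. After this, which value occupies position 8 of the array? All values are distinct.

-10

set index 8 from -50 to 48 → [49, 34, 33, -10, 4, 27, 21, -42, 48, -13, -19, -45, -12]
48 > parent -10 at index 3, swap → [49, 34, 33, 48, 4, 27, 21, -42, -10, -13, -19, -45, -12]
48 > parent 34 at index 1, swap → [49, 48, 33, 34, 4, 27, 21, -42, -10, -13, -19, -45, -12]
resulting array: [49, 48, 33, 34, 4, 27, 21, -42, -10, -13, -19, -45, -12]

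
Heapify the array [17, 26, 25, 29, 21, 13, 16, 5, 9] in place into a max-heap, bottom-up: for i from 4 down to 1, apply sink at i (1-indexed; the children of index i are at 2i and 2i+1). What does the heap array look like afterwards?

sift down from index 4: already satisfies heap property
sift down from index 3: already satisfies heap property
sift down from index 2:
  26 vs larger child 29 at index 4, swap → [17, 29, 25, 26, 21, 13, 16, 5, 9]
sift down from index 1:
  17 vs larger child 29 at index 2, swap → [29, 17, 25, 26, 21, 13, 16, 5, 9]
  17 vs larger child 26 at index 4, swap → [29, 26, 25, 17, 21, 13, 16, 5, 9]

[29, 26, 25, 17, 21, 13, 16, 5, 9]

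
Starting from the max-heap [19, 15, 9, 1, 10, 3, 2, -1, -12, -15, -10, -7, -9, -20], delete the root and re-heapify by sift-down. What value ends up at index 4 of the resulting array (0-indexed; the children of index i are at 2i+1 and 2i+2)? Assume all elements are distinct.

-10

remove root 19; move last element -20 to root → [-20, 15, 9, 1, 10, 3, 2, -1, -12, -15, -10, -7, -9]
-20 vs larger child 15 at index 1, swap → [15, -20, 9, 1, 10, 3, 2, -1, -12, -15, -10, -7, -9]
-20 vs larger child 10 at index 4, swap → [15, 10, 9, 1, -20, 3, 2, -1, -12, -15, -10, -7, -9]
-20 vs larger child -10 at index 10, swap → [15, 10, 9, 1, -10, 3, 2, -1, -12, -15, -20, -7, -9]
resulting array: [15, 10, 9, 1, -10, 3, 2, -1, -12, -15, -20, -7, -9]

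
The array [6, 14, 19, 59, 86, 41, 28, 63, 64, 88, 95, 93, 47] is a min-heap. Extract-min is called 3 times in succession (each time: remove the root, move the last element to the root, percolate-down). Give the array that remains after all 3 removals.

[28, 47, 41, 59, 86, 95, 93, 63, 64, 88]

extract-min #1 returns 6:
  remove root 6; move last element 47 to root → [47, 14, 19, 59, 86, 41, 28, 63, 64, 88, 95, 93]
  47 vs smaller child 14 at index 1, swap → [14, 47, 19, 59, 86, 41, 28, 63, 64, 88, 95, 93]
extract-min #2 returns 14:
  remove root 14; move last element 93 to root → [93, 47, 19, 59, 86, 41, 28, 63, 64, 88, 95]
  93 vs smaller child 19 at index 2, swap → [19, 47, 93, 59, 86, 41, 28, 63, 64, 88, 95]
  93 vs smaller child 28 at index 6, swap → [19, 47, 28, 59, 86, 41, 93, 63, 64, 88, 95]
extract-min #3 returns 19:
  remove root 19; move last element 95 to root → [95, 47, 28, 59, 86, 41, 93, 63, 64, 88]
  95 vs smaller child 28 at index 2, swap → [28, 47, 95, 59, 86, 41, 93, 63, 64, 88]
  95 vs smaller child 41 at index 5, swap → [28, 47, 41, 59, 86, 95, 93, 63, 64, 88]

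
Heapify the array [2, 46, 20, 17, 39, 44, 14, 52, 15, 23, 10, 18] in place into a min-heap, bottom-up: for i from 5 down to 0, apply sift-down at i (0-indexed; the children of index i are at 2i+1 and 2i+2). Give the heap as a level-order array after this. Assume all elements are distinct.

sift down from index 5:
  44 vs only child 18 at index 11, swap → [2, 46, 20, 17, 39, 18, 14, 52, 15, 23, 10, 44]
sift down from index 4:
  39 vs smaller child 10 at index 10, swap → [2, 46, 20, 17, 10, 18, 14, 52, 15, 23, 39, 44]
sift down from index 3:
  17 vs smaller child 15 at index 8, swap → [2, 46, 20, 15, 10, 18, 14, 52, 17, 23, 39, 44]
sift down from index 2:
  20 vs smaller child 14 at index 6, swap → [2, 46, 14, 15, 10, 18, 20, 52, 17, 23, 39, 44]
sift down from index 1:
  46 vs smaller child 10 at index 4, swap → [2, 10, 14, 15, 46, 18, 20, 52, 17, 23, 39, 44]
  46 vs smaller child 23 at index 9, swap → [2, 10, 14, 15, 23, 18, 20, 52, 17, 46, 39, 44]
sift down from index 0: already satisfies heap property

[2, 10, 14, 15, 23, 18, 20, 52, 17, 46, 39, 44]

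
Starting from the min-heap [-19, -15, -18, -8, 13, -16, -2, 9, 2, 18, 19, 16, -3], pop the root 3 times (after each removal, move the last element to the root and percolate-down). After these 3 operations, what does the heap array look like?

[-15, -8, -3, 2, 13, 16, -2, 9, 19, 18]

extract-min #1 returns -19:
  remove root -19; move last element -3 to root → [-3, -15, -18, -8, 13, -16, -2, 9, 2, 18, 19, 16]
  -3 vs smaller child -18 at index 2, swap → [-18, -15, -3, -8, 13, -16, -2, 9, 2, 18, 19, 16]
  -3 vs smaller child -16 at index 5, swap → [-18, -15, -16, -8, 13, -3, -2, 9, 2, 18, 19, 16]
extract-min #2 returns -18:
  remove root -18; move last element 16 to root → [16, -15, -16, -8, 13, -3, -2, 9, 2, 18, 19]
  16 vs smaller child -16 at index 2, swap → [-16, -15, 16, -8, 13, -3, -2, 9, 2, 18, 19]
  16 vs smaller child -3 at index 5, swap → [-16, -15, -3, -8, 13, 16, -2, 9, 2, 18, 19]
extract-min #3 returns -16:
  remove root -16; move last element 19 to root → [19, -15, -3, -8, 13, 16, -2, 9, 2, 18]
  19 vs smaller child -15 at index 1, swap → [-15, 19, -3, -8, 13, 16, -2, 9, 2, 18]
  19 vs smaller child -8 at index 3, swap → [-15, -8, -3, 19, 13, 16, -2, 9, 2, 18]
  19 vs smaller child 2 at index 8, swap → [-15, -8, -3, 2, 13, 16, -2, 9, 19, 18]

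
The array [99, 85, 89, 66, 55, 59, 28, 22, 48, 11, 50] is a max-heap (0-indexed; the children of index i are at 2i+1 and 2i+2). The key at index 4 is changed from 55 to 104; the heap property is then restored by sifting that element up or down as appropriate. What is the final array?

set index 4 from 55 to 104 → [99, 85, 89, 66, 104, 59, 28, 22, 48, 11, 50]
104 > parent 85 at index 1, swap → [99, 104, 89, 66, 85, 59, 28, 22, 48, 11, 50]
104 > parent 99 at index 0, swap → [104, 99, 89, 66, 85, 59, 28, 22, 48, 11, 50]

[104, 99, 89, 66, 85, 59, 28, 22, 48, 11, 50]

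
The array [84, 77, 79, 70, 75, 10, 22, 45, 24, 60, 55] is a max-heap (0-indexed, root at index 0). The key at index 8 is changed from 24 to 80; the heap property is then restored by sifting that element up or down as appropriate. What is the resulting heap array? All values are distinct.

set index 8 from 24 to 80 → [84, 77, 79, 70, 75, 10, 22, 45, 80, 60, 55]
80 > parent 70 at index 3, swap → [84, 77, 79, 80, 75, 10, 22, 45, 70, 60, 55]
80 > parent 77 at index 1, swap → [84, 80, 79, 77, 75, 10, 22, 45, 70, 60, 55]

[84, 80, 79, 77, 75, 10, 22, 45, 70, 60, 55]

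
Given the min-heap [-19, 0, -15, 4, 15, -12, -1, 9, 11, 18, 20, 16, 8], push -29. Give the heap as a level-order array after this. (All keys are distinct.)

[-29, 0, -19, 4, 15, -12, -15, 9, 11, 18, 20, 16, 8, -1]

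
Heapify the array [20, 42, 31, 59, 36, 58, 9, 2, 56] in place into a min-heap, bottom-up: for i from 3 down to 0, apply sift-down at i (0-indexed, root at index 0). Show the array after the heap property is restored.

sift down from index 3:
  59 vs smaller child 2 at index 7, swap → [20, 42, 31, 2, 36, 58, 9, 59, 56]
sift down from index 2:
  31 vs smaller child 9 at index 6, swap → [20, 42, 9, 2, 36, 58, 31, 59, 56]
sift down from index 1:
  42 vs smaller child 2 at index 3, swap → [20, 2, 9, 42, 36, 58, 31, 59, 56]
sift down from index 0:
  20 vs smaller child 2 at index 1, swap → [2, 20, 9, 42, 36, 58, 31, 59, 56]

[2, 20, 9, 42, 36, 58, 31, 59, 56]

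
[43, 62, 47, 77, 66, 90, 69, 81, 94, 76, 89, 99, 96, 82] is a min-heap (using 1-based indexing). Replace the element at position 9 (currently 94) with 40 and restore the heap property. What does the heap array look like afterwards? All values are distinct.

set index 9 from 94 to 40 → [43, 62, 47, 77, 66, 90, 69, 81, 40, 76, 89, 99, 96, 82]
40 < parent 77 at index 4, swap → [43, 62, 47, 40, 66, 90, 69, 81, 77, 76, 89, 99, 96, 82]
40 < parent 62 at index 2, swap → [43, 40, 47, 62, 66, 90, 69, 81, 77, 76, 89, 99, 96, 82]
40 < parent 43 at index 1, swap → [40, 43, 47, 62, 66, 90, 69, 81, 77, 76, 89, 99, 96, 82]

[40, 43, 47, 62, 66, 90, 69, 81, 77, 76, 89, 99, 96, 82]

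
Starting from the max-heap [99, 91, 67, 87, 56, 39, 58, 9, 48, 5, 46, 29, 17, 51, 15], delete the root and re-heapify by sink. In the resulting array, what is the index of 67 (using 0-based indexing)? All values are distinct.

2

remove root 99; move last element 15 to root → [15, 91, 67, 87, 56, 39, 58, 9, 48, 5, 46, 29, 17, 51]
15 vs larger child 91 at index 1, swap → [91, 15, 67, 87, 56, 39, 58, 9, 48, 5, 46, 29, 17, 51]
15 vs larger child 87 at index 3, swap → [91, 87, 67, 15, 56, 39, 58, 9, 48, 5, 46, 29, 17, 51]
15 vs larger child 48 at index 8, swap → [91, 87, 67, 48, 56, 39, 58, 9, 15, 5, 46, 29, 17, 51]
resulting array: [91, 87, 67, 48, 56, 39, 58, 9, 15, 5, 46, 29, 17, 51]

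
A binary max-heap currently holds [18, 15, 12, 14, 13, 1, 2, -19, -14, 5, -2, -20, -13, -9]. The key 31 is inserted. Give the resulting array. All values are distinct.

append 31 at index 14 → [18, 15, 12, 14, 13, 1, 2, -19, -14, 5, -2, -20, -13, -9, 31]
31 > parent 2 at index 6, swap → [18, 15, 12, 14, 13, 1, 31, -19, -14, 5, -2, -20, -13, -9, 2]
31 > parent 12 at index 2, swap → [18, 15, 31, 14, 13, 1, 12, -19, -14, 5, -2, -20, -13, -9, 2]
31 > parent 18 at index 0, swap → [31, 15, 18, 14, 13, 1, 12, -19, -14, 5, -2, -20, -13, -9, 2]

[31, 15, 18, 14, 13, 1, 12, -19, -14, 5, -2, -20, -13, -9, 2]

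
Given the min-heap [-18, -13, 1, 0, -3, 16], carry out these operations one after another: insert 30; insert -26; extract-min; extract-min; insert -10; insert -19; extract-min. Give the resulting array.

insert 30:
  append 30 at index 6 → [-18, -13, 1, 0, -3, 16, 30] (no swap needed)
insert -26:
  append -26 at index 7 → [-18, -13, 1, 0, -3, 16, 30, -26]
  -26 < parent 0 at index 3, swap → [-18, -13, 1, -26, -3, 16, 30, 0]
  -26 < parent -13 at index 1, swap → [-18, -26, 1, -13, -3, 16, 30, 0]
  -26 < parent -18 at index 0, swap → [-26, -18, 1, -13, -3, 16, 30, 0]
extract-min → returns -26:
  remove root -26; move last element 0 to root → [0, -18, 1, -13, -3, 16, 30]
  0 vs smaller child -18 at index 1, swap → [-18, 0, 1, -13, -3, 16, 30]
  0 vs smaller child -13 at index 3, swap → [-18, -13, 1, 0, -3, 16, 30]
extract-min → returns -18:
  remove root -18; move last element 30 to root → [30, -13, 1, 0, -3, 16]
  30 vs smaller child -13 at index 1, swap → [-13, 30, 1, 0, -3, 16]
  30 vs smaller child -3 at index 4, swap → [-13, -3, 1, 0, 30, 16]
insert -10:
  append -10 at index 6 → [-13, -3, 1, 0, 30, 16, -10]
  -10 < parent 1 at index 2, swap → [-13, -3, -10, 0, 30, 16, 1]
insert -19:
  append -19 at index 7 → [-13, -3, -10, 0, 30, 16, 1, -19]
  -19 < parent 0 at index 3, swap → [-13, -3, -10, -19, 30, 16, 1, 0]
  -19 < parent -3 at index 1, swap → [-13, -19, -10, -3, 30, 16, 1, 0]
  -19 < parent -13 at index 0, swap → [-19, -13, -10, -3, 30, 16, 1, 0]
extract-min → returns -19:
  remove root -19; move last element 0 to root → [0, -13, -10, -3, 30, 16, 1]
  0 vs smaller child -13 at index 1, swap → [-13, 0, -10, -3, 30, 16, 1]
  0 vs smaller child -3 at index 3, swap → [-13, -3, -10, 0, 30, 16, 1]

[-13, -3, -10, 0, 30, 16, 1]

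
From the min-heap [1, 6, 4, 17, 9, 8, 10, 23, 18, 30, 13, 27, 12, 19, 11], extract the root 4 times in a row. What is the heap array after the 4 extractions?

extract-min #1 returns 1:
  remove root 1; move last element 11 to root → [11, 6, 4, 17, 9, 8, 10, 23, 18, 30, 13, 27, 12, 19]
  11 vs smaller child 4 at index 2, swap → [4, 6, 11, 17, 9, 8, 10, 23, 18, 30, 13, 27, 12, 19]
  11 vs smaller child 8 at index 5, swap → [4, 6, 8, 17, 9, 11, 10, 23, 18, 30, 13, 27, 12, 19]
extract-min #2 returns 4:
  remove root 4; move last element 19 to root → [19, 6, 8, 17, 9, 11, 10, 23, 18, 30, 13, 27, 12]
  19 vs smaller child 6 at index 1, swap → [6, 19, 8, 17, 9, 11, 10, 23, 18, 30, 13, 27, 12]
  19 vs smaller child 9 at index 4, swap → [6, 9, 8, 17, 19, 11, 10, 23, 18, 30, 13, 27, 12]
  19 vs smaller child 13 at index 10, swap → [6, 9, 8, 17, 13, 11, 10, 23, 18, 30, 19, 27, 12]
extract-min #3 returns 6:
  remove root 6; move last element 12 to root → [12, 9, 8, 17, 13, 11, 10, 23, 18, 30, 19, 27]
  12 vs smaller child 8 at index 2, swap → [8, 9, 12, 17, 13, 11, 10, 23, 18, 30, 19, 27]
  12 vs smaller child 10 at index 6, swap → [8, 9, 10, 17, 13, 11, 12, 23, 18, 30, 19, 27]
extract-min #4 returns 8:
  remove root 8; move last element 27 to root → [27, 9, 10, 17, 13, 11, 12, 23, 18, 30, 19]
  27 vs smaller child 9 at index 1, swap → [9, 27, 10, 17, 13, 11, 12, 23, 18, 30, 19]
  27 vs smaller child 13 at index 4, swap → [9, 13, 10, 17, 27, 11, 12, 23, 18, 30, 19]
  27 vs smaller child 19 at index 10, swap → [9, 13, 10, 17, 19, 11, 12, 23, 18, 30, 27]

[9, 13, 10, 17, 19, 11, 12, 23, 18, 30, 27]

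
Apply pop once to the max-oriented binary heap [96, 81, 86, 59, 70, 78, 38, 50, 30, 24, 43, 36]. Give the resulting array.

[86, 81, 78, 59, 70, 36, 38, 50, 30, 24, 43]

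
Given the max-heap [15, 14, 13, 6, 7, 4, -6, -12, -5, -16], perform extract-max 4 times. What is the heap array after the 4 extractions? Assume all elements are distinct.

[6, -6, 4, -12, -16, -5]

extract-max #1 returns 15:
  remove root 15; move last element -16 to root → [-16, 14, 13, 6, 7, 4, -6, -12, -5]
  -16 vs larger child 14 at index 1, swap → [14, -16, 13, 6, 7, 4, -6, -12, -5]
  -16 vs larger child 7 at index 4, swap → [14, 7, 13, 6, -16, 4, -6, -12, -5]
extract-max #2 returns 14:
  remove root 14; move last element -5 to root → [-5, 7, 13, 6, -16, 4, -6, -12]
  -5 vs larger child 13 at index 2, swap → [13, 7, -5, 6, -16, 4, -6, -12]
  -5 vs larger child 4 at index 5, swap → [13, 7, 4, 6, -16, -5, -6, -12]
extract-max #3 returns 13:
  remove root 13; move last element -12 to root → [-12, 7, 4, 6, -16, -5, -6]
  -12 vs larger child 7 at index 1, swap → [7, -12, 4, 6, -16, -5, -6]
  -12 vs larger child 6 at index 3, swap → [7, 6, 4, -12, -16, -5, -6]
extract-max #4 returns 7:
  remove root 7; move last element -6 to root → [-6, 6, 4, -12, -16, -5]
  -6 vs larger child 6 at index 1, swap → [6, -6, 4, -12, -16, -5]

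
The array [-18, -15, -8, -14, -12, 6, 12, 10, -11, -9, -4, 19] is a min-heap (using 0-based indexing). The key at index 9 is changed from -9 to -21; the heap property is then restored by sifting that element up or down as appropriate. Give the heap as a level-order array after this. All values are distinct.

set index 9 from -9 to -21 → [-18, -15, -8, -14, -12, 6, 12, 10, -11, -21, -4, 19]
-21 < parent -12 at index 4, swap → [-18, -15, -8, -14, -21, 6, 12, 10, -11, -12, -4, 19]
-21 < parent -15 at index 1, swap → [-18, -21, -8, -14, -15, 6, 12, 10, -11, -12, -4, 19]
-21 < parent -18 at index 0, swap → [-21, -18, -8, -14, -15, 6, 12, 10, -11, -12, -4, 19]

[-21, -18, -8, -14, -15, 6, 12, 10, -11, -12, -4, 19]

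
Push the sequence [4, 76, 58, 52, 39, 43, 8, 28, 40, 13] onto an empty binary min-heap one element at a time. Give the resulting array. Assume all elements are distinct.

Insert 4:
  append 4 at index 0 → [4] (no swap needed)
Insert 76:
  append 76 at index 1 → [4, 76] (no swap needed)
Insert 58:
  append 58 at index 2 → [4, 76, 58] (no swap needed)
Insert 52:
  append 52 at index 3 → [4, 76, 58, 52]
  52 < parent 76 at index 1, swap → [4, 52, 58, 76]
Insert 39:
  append 39 at index 4 → [4, 52, 58, 76, 39]
  39 < parent 52 at index 1, swap → [4, 39, 58, 76, 52]
Insert 43:
  append 43 at index 5 → [4, 39, 58, 76, 52, 43]
  43 < parent 58 at index 2, swap → [4, 39, 43, 76, 52, 58]
Insert 8:
  append 8 at index 6 → [4, 39, 43, 76, 52, 58, 8]
  8 < parent 43 at index 2, swap → [4, 39, 8, 76, 52, 58, 43]
Insert 28:
  append 28 at index 7 → [4, 39, 8, 76, 52, 58, 43, 28]
  28 < parent 76 at index 3, swap → [4, 39, 8, 28, 52, 58, 43, 76]
  28 < parent 39 at index 1, swap → [4, 28, 8, 39, 52, 58, 43, 76]
Insert 40:
  append 40 at index 8 → [4, 28, 8, 39, 52, 58, 43, 76, 40] (no swap needed)
Insert 13:
  append 13 at index 9 → [4, 28, 8, 39, 52, 58, 43, 76, 40, 13]
  13 < parent 52 at index 4, swap → [4, 28, 8, 39, 13, 58, 43, 76, 40, 52]
  13 < parent 28 at index 1, swap → [4, 13, 8, 39, 28, 58, 43, 76, 40, 52]

[4, 13, 8, 39, 28, 58, 43, 76, 40, 52]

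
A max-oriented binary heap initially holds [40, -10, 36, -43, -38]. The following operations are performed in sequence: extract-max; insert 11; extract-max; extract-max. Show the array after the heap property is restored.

extract-max → returns 40:
  remove root 40; move last element -38 to root → [-38, -10, 36, -43]
  -38 vs larger child 36 at index 2, swap → [36, -10, -38, -43]
insert 11:
  append 11 at index 4 → [36, -10, -38, -43, 11]
  11 > parent -10 at index 1, swap → [36, 11, -38, -43, -10]
extract-max → returns 36:
  remove root 36; move last element -10 to root → [-10, 11, -38, -43]
  -10 vs larger child 11 at index 1, swap → [11, -10, -38, -43]
extract-max → returns 11:
  remove root 11; move last element -43 to root → [-43, -10, -38]
  -43 vs larger child -10 at index 1, swap → [-10, -43, -38]

[-10, -43, -38]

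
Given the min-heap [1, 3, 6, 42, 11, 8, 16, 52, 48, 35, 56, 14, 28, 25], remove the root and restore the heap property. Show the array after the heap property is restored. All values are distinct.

[3, 11, 6, 42, 25, 8, 16, 52, 48, 35, 56, 14, 28]

remove root 1; move last element 25 to root → [25, 3, 6, 42, 11, 8, 16, 52, 48, 35, 56, 14, 28]
25 vs smaller child 3 at index 1, swap → [3, 25, 6, 42, 11, 8, 16, 52, 48, 35, 56, 14, 28]
25 vs smaller child 11 at index 4, swap → [3, 11, 6, 42, 25, 8, 16, 52, 48, 35, 56, 14, 28]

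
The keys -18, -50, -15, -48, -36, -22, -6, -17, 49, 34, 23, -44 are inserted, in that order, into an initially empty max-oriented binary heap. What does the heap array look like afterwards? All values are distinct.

[49, 34, -15, -17, 23, -22, -18, -50, -36, -48, -6, -44]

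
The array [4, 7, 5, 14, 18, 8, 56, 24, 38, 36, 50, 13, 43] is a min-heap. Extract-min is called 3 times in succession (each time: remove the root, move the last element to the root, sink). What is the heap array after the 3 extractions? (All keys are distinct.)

[8, 14, 13, 24, 18, 50, 56, 43, 38, 36]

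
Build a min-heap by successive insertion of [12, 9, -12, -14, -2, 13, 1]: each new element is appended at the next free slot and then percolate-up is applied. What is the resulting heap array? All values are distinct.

Insert 12:
  append 12 at index 0 → [12] (no swap needed)
Insert 9:
  append 9 at index 1 → [12, 9]
  9 < parent 12 at index 0, swap → [9, 12]
Insert -12:
  append -12 at index 2 → [9, 12, -12]
  -12 < parent 9 at index 0, swap → [-12, 12, 9]
Insert -14:
  append -14 at index 3 → [-12, 12, 9, -14]
  -14 < parent 12 at index 1, swap → [-12, -14, 9, 12]
  -14 < parent -12 at index 0, swap → [-14, -12, 9, 12]
Insert -2:
  append -2 at index 4 → [-14, -12, 9, 12, -2] (no swap needed)
Insert 13:
  append 13 at index 5 → [-14, -12, 9, 12, -2, 13] (no swap needed)
Insert 1:
  append 1 at index 6 → [-14, -12, 9, 12, -2, 13, 1]
  1 < parent 9 at index 2, swap → [-14, -12, 1, 12, -2, 13, 9]

[-14, -12, 1, 12, -2, 13, 9]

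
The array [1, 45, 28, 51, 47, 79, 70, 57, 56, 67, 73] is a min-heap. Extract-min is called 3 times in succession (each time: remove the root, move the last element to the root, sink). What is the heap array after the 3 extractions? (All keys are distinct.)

extract-min #1 returns 1:
  remove root 1; move last element 73 to root → [73, 45, 28, 51, 47, 79, 70, 57, 56, 67]
  73 vs smaller child 28 at index 2, swap → [28, 45, 73, 51, 47, 79, 70, 57, 56, 67]
  73 vs smaller child 70 at index 6, swap → [28, 45, 70, 51, 47, 79, 73, 57, 56, 67]
extract-min #2 returns 28:
  remove root 28; move last element 67 to root → [67, 45, 70, 51, 47, 79, 73, 57, 56]
  67 vs smaller child 45 at index 1, swap → [45, 67, 70, 51, 47, 79, 73, 57, 56]
  67 vs smaller child 47 at index 4, swap → [45, 47, 70, 51, 67, 79, 73, 57, 56]
extract-min #3 returns 45:
  remove root 45; move last element 56 to root → [56, 47, 70, 51, 67, 79, 73, 57]
  56 vs smaller child 47 at index 1, swap → [47, 56, 70, 51, 67, 79, 73, 57]
  56 vs smaller child 51 at index 3, swap → [47, 51, 70, 56, 67, 79, 73, 57]

[47, 51, 70, 56, 67, 79, 73, 57]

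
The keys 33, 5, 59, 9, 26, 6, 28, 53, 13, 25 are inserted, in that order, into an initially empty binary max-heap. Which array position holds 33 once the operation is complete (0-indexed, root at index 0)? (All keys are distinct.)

2

Insert 33:
  append 33 at index 0 → [33] (no swap needed)
Insert 5:
  append 5 at index 1 → [33, 5] (no swap needed)
Insert 59:
  append 59 at index 2 → [33, 5, 59]
  59 > parent 33 at index 0, swap → [59, 5, 33]
Insert 9:
  append 9 at index 3 → [59, 5, 33, 9]
  9 > parent 5 at index 1, swap → [59, 9, 33, 5]
Insert 26:
  append 26 at index 4 → [59, 9, 33, 5, 26]
  26 > parent 9 at index 1, swap → [59, 26, 33, 5, 9]
Insert 6:
  append 6 at index 5 → [59, 26, 33, 5, 9, 6] (no swap needed)
Insert 28:
  append 28 at index 6 → [59, 26, 33, 5, 9, 6, 28] (no swap needed)
Insert 53:
  append 53 at index 7 → [59, 26, 33, 5, 9, 6, 28, 53]
  53 > parent 5 at index 3, swap → [59, 26, 33, 53, 9, 6, 28, 5]
  53 > parent 26 at index 1, swap → [59, 53, 33, 26, 9, 6, 28, 5]
Insert 13:
  append 13 at index 8 → [59, 53, 33, 26, 9, 6, 28, 5, 13] (no swap needed)
Insert 25:
  append 25 at index 9 → [59, 53, 33, 26, 9, 6, 28, 5, 13, 25]
  25 > parent 9 at index 4, swap → [59, 53, 33, 26, 25, 6, 28, 5, 13, 9]
resulting array: [59, 53, 33, 26, 25, 6, 28, 5, 13, 9]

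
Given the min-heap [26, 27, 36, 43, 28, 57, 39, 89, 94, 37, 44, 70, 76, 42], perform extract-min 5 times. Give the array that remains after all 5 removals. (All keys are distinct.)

[39, 42, 57, 43, 44, 76, 70, 89, 94]

extract-min #1 returns 26:
  remove root 26; move last element 42 to root → [42, 27, 36, 43, 28, 57, 39, 89, 94, 37, 44, 70, 76]
  42 vs smaller child 27 at index 1, swap → [27, 42, 36, 43, 28, 57, 39, 89, 94, 37, 44, 70, 76]
  42 vs smaller child 28 at index 4, swap → [27, 28, 36, 43, 42, 57, 39, 89, 94, 37, 44, 70, 76]
  42 vs smaller child 37 at index 9, swap → [27, 28, 36, 43, 37, 57, 39, 89, 94, 42, 44, 70, 76]
extract-min #2 returns 27:
  remove root 27; move last element 76 to root → [76, 28, 36, 43, 37, 57, 39, 89, 94, 42, 44, 70]
  76 vs smaller child 28 at index 1, swap → [28, 76, 36, 43, 37, 57, 39, 89, 94, 42, 44, 70]
  76 vs smaller child 37 at index 4, swap → [28, 37, 36, 43, 76, 57, 39, 89, 94, 42, 44, 70]
  76 vs smaller child 42 at index 9, swap → [28, 37, 36, 43, 42, 57, 39, 89, 94, 76, 44, 70]
extract-min #3 returns 28:
  remove root 28; move last element 70 to root → [70, 37, 36, 43, 42, 57, 39, 89, 94, 76, 44]
  70 vs smaller child 36 at index 2, swap → [36, 37, 70, 43, 42, 57, 39, 89, 94, 76, 44]
  70 vs smaller child 39 at index 6, swap → [36, 37, 39, 43, 42, 57, 70, 89, 94, 76, 44]
extract-min #4 returns 36:
  remove root 36; move last element 44 to root → [44, 37, 39, 43, 42, 57, 70, 89, 94, 76]
  44 vs smaller child 37 at index 1, swap → [37, 44, 39, 43, 42, 57, 70, 89, 94, 76]
  44 vs smaller child 42 at index 4, swap → [37, 42, 39, 43, 44, 57, 70, 89, 94, 76]
extract-min #5 returns 37:
  remove root 37; move last element 76 to root → [76, 42, 39, 43, 44, 57, 70, 89, 94]
  76 vs smaller child 39 at index 2, swap → [39, 42, 76, 43, 44, 57, 70, 89, 94]
  76 vs smaller child 57 at index 5, swap → [39, 42, 57, 43, 44, 76, 70, 89, 94]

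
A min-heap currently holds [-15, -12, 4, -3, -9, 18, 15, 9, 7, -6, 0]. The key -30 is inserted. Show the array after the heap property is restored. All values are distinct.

[-30, -12, -15, -3, -9, 4, 15, 9, 7, -6, 0, 18]

append -30 at index 11 → [-15, -12, 4, -3, -9, 18, 15, 9, 7, -6, 0, -30]
-30 < parent 18 at index 5, swap → [-15, -12, 4, -3, -9, -30, 15, 9, 7, -6, 0, 18]
-30 < parent 4 at index 2, swap → [-15, -12, -30, -3, -9, 4, 15, 9, 7, -6, 0, 18]
-30 < parent -15 at index 0, swap → [-30, -12, -15, -3, -9, 4, 15, 9, 7, -6, 0, 18]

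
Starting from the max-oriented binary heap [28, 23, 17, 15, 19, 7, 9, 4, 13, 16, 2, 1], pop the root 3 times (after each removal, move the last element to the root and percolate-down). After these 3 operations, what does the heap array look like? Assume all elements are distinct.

[17, 16, 9, 15, 2, 7, 1, 4, 13]

extract-max #1 returns 28:
  remove root 28; move last element 1 to root → [1, 23, 17, 15, 19, 7, 9, 4, 13, 16, 2]
  1 vs larger child 23 at index 1, swap → [23, 1, 17, 15, 19, 7, 9, 4, 13, 16, 2]
  1 vs larger child 19 at index 4, swap → [23, 19, 17, 15, 1, 7, 9, 4, 13, 16, 2]
  1 vs larger child 16 at index 9, swap → [23, 19, 17, 15, 16, 7, 9, 4, 13, 1, 2]
extract-max #2 returns 23:
  remove root 23; move last element 2 to root → [2, 19, 17, 15, 16, 7, 9, 4, 13, 1]
  2 vs larger child 19 at index 1, swap → [19, 2, 17, 15, 16, 7, 9, 4, 13, 1]
  2 vs larger child 16 at index 4, swap → [19, 16, 17, 15, 2, 7, 9, 4, 13, 1]
extract-max #3 returns 19:
  remove root 19; move last element 1 to root → [1, 16, 17, 15, 2, 7, 9, 4, 13]
  1 vs larger child 17 at index 2, swap → [17, 16, 1, 15, 2, 7, 9, 4, 13]
  1 vs larger child 9 at index 6, swap → [17, 16, 9, 15, 2, 7, 1, 4, 13]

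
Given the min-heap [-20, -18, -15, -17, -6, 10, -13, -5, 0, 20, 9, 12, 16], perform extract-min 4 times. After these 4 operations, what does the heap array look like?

[-13, -6, 10, -5, 9, 20, 12, 16, 0]

extract-min #1 returns -20:
  remove root -20; move last element 16 to root → [16, -18, -15, -17, -6, 10, -13, -5, 0, 20, 9, 12]
  16 vs smaller child -18 at index 1, swap → [-18, 16, -15, -17, -6, 10, -13, -5, 0, 20, 9, 12]
  16 vs smaller child -17 at index 3, swap → [-18, -17, -15, 16, -6, 10, -13, -5, 0, 20, 9, 12]
  16 vs smaller child -5 at index 7, swap → [-18, -17, -15, -5, -6, 10, -13, 16, 0, 20, 9, 12]
extract-min #2 returns -18:
  remove root -18; move last element 12 to root → [12, -17, -15, -5, -6, 10, -13, 16, 0, 20, 9]
  12 vs smaller child -17 at index 1, swap → [-17, 12, -15, -5, -6, 10, -13, 16, 0, 20, 9]
  12 vs smaller child -6 at index 4, swap → [-17, -6, -15, -5, 12, 10, -13, 16, 0, 20, 9]
  12 vs smaller child 9 at index 10, swap → [-17, -6, -15, -5, 9, 10, -13, 16, 0, 20, 12]
extract-min #3 returns -17:
  remove root -17; move last element 12 to root → [12, -6, -15, -5, 9, 10, -13, 16, 0, 20]
  12 vs smaller child -15 at index 2, swap → [-15, -6, 12, -5, 9, 10, -13, 16, 0, 20]
  12 vs smaller child -13 at index 6, swap → [-15, -6, -13, -5, 9, 10, 12, 16, 0, 20]
extract-min #4 returns -15:
  remove root -15; move last element 20 to root → [20, -6, -13, -5, 9, 10, 12, 16, 0]
  20 vs smaller child -13 at index 2, swap → [-13, -6, 20, -5, 9, 10, 12, 16, 0]
  20 vs smaller child 10 at index 5, swap → [-13, -6, 10, -5, 9, 20, 12, 16, 0]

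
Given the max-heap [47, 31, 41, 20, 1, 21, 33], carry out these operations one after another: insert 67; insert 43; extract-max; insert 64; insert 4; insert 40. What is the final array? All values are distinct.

[64, 47, 41, 43, 40, 21, 33, 20, 31, 1, 4]

insert 67:
  append 67 at index 7 → [47, 31, 41, 20, 1, 21, 33, 67]
  67 > parent 20 at index 3, swap → [47, 31, 41, 67, 1, 21, 33, 20]
  67 > parent 31 at index 1, swap → [47, 67, 41, 31, 1, 21, 33, 20]
  67 > parent 47 at index 0, swap → [67, 47, 41, 31, 1, 21, 33, 20]
insert 43:
  append 43 at index 8 → [67, 47, 41, 31, 1, 21, 33, 20, 43]
  43 > parent 31 at index 3, swap → [67, 47, 41, 43, 1, 21, 33, 20, 31]
extract-max → returns 67:
  remove root 67; move last element 31 to root → [31, 47, 41, 43, 1, 21, 33, 20]
  31 vs larger child 47 at index 1, swap → [47, 31, 41, 43, 1, 21, 33, 20]
  31 vs larger child 43 at index 3, swap → [47, 43, 41, 31, 1, 21, 33, 20]
insert 64:
  append 64 at index 8 → [47, 43, 41, 31, 1, 21, 33, 20, 64]
  64 > parent 31 at index 3, swap → [47, 43, 41, 64, 1, 21, 33, 20, 31]
  64 > parent 43 at index 1, swap → [47, 64, 41, 43, 1, 21, 33, 20, 31]
  64 > parent 47 at index 0, swap → [64, 47, 41, 43, 1, 21, 33, 20, 31]
insert 4:
  append 4 at index 9 → [64, 47, 41, 43, 1, 21, 33, 20, 31, 4]
  4 > parent 1 at index 4, swap → [64, 47, 41, 43, 4, 21, 33, 20, 31, 1]
insert 40:
  append 40 at index 10 → [64, 47, 41, 43, 4, 21, 33, 20, 31, 1, 40]
  40 > parent 4 at index 4, swap → [64, 47, 41, 43, 40, 21, 33, 20, 31, 1, 4]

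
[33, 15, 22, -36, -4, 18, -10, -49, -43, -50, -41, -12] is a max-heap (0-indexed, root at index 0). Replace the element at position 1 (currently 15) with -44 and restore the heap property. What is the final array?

[33, -4, 22, -36, -41, 18, -10, -49, -43, -50, -44, -12]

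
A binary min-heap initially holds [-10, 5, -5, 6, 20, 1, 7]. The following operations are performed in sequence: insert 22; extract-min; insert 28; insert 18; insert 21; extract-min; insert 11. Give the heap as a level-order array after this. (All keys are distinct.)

[1, 5, 7, 6, 11, 22, 21, 28, 18, 20]

insert 22:
  append 22 at index 7 → [-10, 5, -5, 6, 20, 1, 7, 22] (no swap needed)
extract-min → returns -10:
  remove root -10; move last element 22 to root → [22, 5, -5, 6, 20, 1, 7]
  22 vs smaller child -5 at index 2, swap → [-5, 5, 22, 6, 20, 1, 7]
  22 vs smaller child 1 at index 5, swap → [-5, 5, 1, 6, 20, 22, 7]
insert 28:
  append 28 at index 7 → [-5, 5, 1, 6, 20, 22, 7, 28] (no swap needed)
insert 18:
  append 18 at index 8 → [-5, 5, 1, 6, 20, 22, 7, 28, 18] (no swap needed)
insert 21:
  append 21 at index 9 → [-5, 5, 1, 6, 20, 22, 7, 28, 18, 21] (no swap needed)
extract-min → returns -5:
  remove root -5; move last element 21 to root → [21, 5, 1, 6, 20, 22, 7, 28, 18]
  21 vs smaller child 1 at index 2, swap → [1, 5, 21, 6, 20, 22, 7, 28, 18]
  21 vs smaller child 7 at index 6, swap → [1, 5, 7, 6, 20, 22, 21, 28, 18]
insert 11:
  append 11 at index 9 → [1, 5, 7, 6, 20, 22, 21, 28, 18, 11]
  11 < parent 20 at index 4, swap → [1, 5, 7, 6, 11, 22, 21, 28, 18, 20]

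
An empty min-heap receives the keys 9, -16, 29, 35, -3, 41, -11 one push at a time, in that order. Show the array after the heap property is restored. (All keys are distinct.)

[-16, -3, -11, 35, 9, 41, 29]

Insert 9:
  append 9 at index 0 → [9] (no swap needed)
Insert -16:
  append -16 at index 1 → [9, -16]
  -16 < parent 9 at index 0, swap → [-16, 9]
Insert 29:
  append 29 at index 2 → [-16, 9, 29] (no swap needed)
Insert 35:
  append 35 at index 3 → [-16, 9, 29, 35] (no swap needed)
Insert -3:
  append -3 at index 4 → [-16, 9, 29, 35, -3]
  -3 < parent 9 at index 1, swap → [-16, -3, 29, 35, 9]
Insert 41:
  append 41 at index 5 → [-16, -3, 29, 35, 9, 41] (no swap needed)
Insert -11:
  append -11 at index 6 → [-16, -3, 29, 35, 9, 41, -11]
  -11 < parent 29 at index 2, swap → [-16, -3, -11, 35, 9, 41, 29]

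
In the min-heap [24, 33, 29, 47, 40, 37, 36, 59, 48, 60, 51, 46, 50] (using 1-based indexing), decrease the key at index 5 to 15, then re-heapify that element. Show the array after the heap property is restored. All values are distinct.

[15, 24, 29, 47, 33, 37, 36, 59, 48, 60, 51, 46, 50]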